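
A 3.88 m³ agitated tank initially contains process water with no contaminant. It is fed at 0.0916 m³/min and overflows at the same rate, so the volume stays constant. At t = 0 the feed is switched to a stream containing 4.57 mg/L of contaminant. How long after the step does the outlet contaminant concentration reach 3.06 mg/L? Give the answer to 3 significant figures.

46.9 min

Transient balance on the dissolved component: V dC/dt = Q(C_in − C), so τ = V/Q = 42.358 min.
C(t) = C_in + (C₀ − C_in) e^(−t/τ). Set C = 3.06 and solve for t:
e^(−t/τ) = (C − C_in)/(C₀ − C_in) = (3.06 − 4.57)/(0 − 4.57) = 0.33042
t = −τ ln(…) = 42.358 × 1.1074 = 46.907 min.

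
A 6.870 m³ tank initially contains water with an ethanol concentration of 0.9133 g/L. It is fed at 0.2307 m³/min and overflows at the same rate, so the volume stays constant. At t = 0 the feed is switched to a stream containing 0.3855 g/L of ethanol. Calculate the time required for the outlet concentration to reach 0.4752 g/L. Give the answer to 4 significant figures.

52.78 min

Unsteady species balance (constant V, well mixed): V dC/dt = Q(C_in − C), so τ = V/Q = 29.7789 min.
C(t) = C_in + (C₀ − C_in) e^(−t/τ). Set C = 0.4752 and solve for t:
e^(−t/τ) = (C − C_in)/(C₀ − C_in) = (0.4752 − 0.3855)/(0.9133 − 0.3855) = 0.169951
t = −τ ln(…) = 29.7789 × 1.77225 = 52.7756 min.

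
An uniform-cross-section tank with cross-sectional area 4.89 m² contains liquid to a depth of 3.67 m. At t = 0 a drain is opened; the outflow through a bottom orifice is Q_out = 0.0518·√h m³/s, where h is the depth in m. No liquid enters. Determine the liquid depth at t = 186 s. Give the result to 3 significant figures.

A dh/dt = −Q_out = −0.0518 √h.
Separate and integrate: 2(√h − √h₀) = −(0.0518/A) t.
√h = √3.67 − 0.0518·186/(2·4.89) = 1.9157 − 0.98515 = 0.93057.
h = 0.93057² = 0.86596 m.

0.866 m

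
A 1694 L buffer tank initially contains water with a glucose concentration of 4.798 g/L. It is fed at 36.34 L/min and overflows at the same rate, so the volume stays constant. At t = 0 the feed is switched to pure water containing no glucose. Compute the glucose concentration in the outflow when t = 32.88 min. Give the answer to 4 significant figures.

2.370 g/L

Accumulation = in − out for the solute gives V dC/dt = Q(C_in − C).
Time constant τ = V/Q = 1694/36.34 = 46.6153 min.
Integrating: C(t) = C_in + (C₀ − C_in) e^(−t/τ).
C(32.88) = 0 + (4.798 − 0)·e^(−32.88/46.6153) = 0 + (4.79800)·0.493937 = 2.36991 g/L.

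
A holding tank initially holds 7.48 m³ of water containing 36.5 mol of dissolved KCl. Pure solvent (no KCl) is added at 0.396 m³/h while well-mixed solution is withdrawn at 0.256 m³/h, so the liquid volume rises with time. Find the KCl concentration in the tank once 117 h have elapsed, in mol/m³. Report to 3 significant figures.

0.183 mol/m³

Total volume: dV/dt = Q_in − Q_out = 0.14000 m³/h, so V(t) = 7.48 + 0.14000 t and V(117) = 23.860 m³.
Species balance (pure solvent in): dm/dt = −Q_out · m/V(t).
Separate: dm/m = −Q_out dt/V(t) ⇒ ln(m/m₀) = −(Q_out/(Q_in−Q_out)) ln(V/V₀).
m = m₀ (V₀/V)^(Q_out/(Q_in−Q_out)) = 36.5 × (7.48/23.860)^(1.8286) = 4.3764 mol.
C = m/V = 4.3764/23.860 = 0.18342 mol/m³.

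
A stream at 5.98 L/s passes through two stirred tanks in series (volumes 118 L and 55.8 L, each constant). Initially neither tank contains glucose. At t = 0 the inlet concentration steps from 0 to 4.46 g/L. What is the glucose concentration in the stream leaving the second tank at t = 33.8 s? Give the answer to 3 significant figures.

3.04 g/L

Each tank obeys Vᵢ dCᵢ/dt = Q(Cᵢ₋₁ − Cᵢ), so τᵢ = Vᵢ/Q.
τ₁ = 118/5.98 = 19.732 s; τ₂ = 55.8/5.98 = 9.3311 s.
Tank 1: C₁ = C_in(1 − e^(−t/τ₁)). Tank 2 (τ₁ ≠ τ₂): C₂ = C_in[1 − (τ₁ e^(−t/τ₁) − τ₂ e^(−t/τ₂))/(τ₁ − τ₂)].
At t = 33.8: e^(−t/τ₁) = 0.18034, e^(−t/τ₂) = 0.026721.
C₂ = 4.46·[1 − (19.732·0.18034 − 9.3311·0.026721)/(10.401)] = 4.46·0.68185 = 3.0410 g/L.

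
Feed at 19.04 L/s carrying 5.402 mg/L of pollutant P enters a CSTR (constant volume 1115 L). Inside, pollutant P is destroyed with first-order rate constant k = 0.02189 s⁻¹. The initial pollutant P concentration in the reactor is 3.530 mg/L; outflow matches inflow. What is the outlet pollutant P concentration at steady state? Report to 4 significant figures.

V dC/dt = Q(C_in − C) − k V C.
At steady state: 0 = Q C_in − (Q + kV) C_ss, so C_ss = Q C_in/(Q + kV).
C_ss = 19.04·5.402/(19.04 + 0.02189·1115) = 102.854/43.4474 = 2.36733 mg/L.

2.367 mg/L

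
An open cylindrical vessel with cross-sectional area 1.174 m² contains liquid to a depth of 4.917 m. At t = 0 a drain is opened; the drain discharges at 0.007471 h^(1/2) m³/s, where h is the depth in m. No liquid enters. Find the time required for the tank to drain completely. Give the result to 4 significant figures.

696.9 s

A dh/dt = −Q_out = −0.007471 √h.
∫ h^(−1/2) dh = −(0.007471/A) ∫ dt, giving 2√h = 2√h₀ − (0.007471/A) t.
Set h = 0: 2√h₀ = (0.007471/A) t_empty ⇒ t_empty = 2A√h₀/0.007471.
t_empty = 2·1.174·√4.917/0.007471 = 2.34800·2.21743/0.007471 = 696.898 s.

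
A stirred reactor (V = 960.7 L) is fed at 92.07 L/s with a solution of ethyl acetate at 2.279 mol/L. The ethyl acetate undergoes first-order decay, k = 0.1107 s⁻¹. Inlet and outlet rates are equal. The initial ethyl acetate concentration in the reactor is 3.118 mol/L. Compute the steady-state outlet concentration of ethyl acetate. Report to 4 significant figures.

1.057 mol/L

V dC/dt = Q(C_in − C) − k V C.
At steady state: 0 = Q C_in − (Q + kV) C_ss, so C_ss = Q C_in/(Q + kV).
C_ss = 92.07·2.279/(92.07 + 0.1107·960.7) = 209.828/198.419 = 1.05749 mol/L.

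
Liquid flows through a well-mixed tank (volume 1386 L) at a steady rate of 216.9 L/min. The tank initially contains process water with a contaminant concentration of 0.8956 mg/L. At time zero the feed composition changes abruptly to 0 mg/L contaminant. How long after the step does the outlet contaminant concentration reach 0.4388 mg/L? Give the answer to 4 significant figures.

4.559 min

Species balance: V dC/dt = Q(C_in − C) ⇒ τ = V/Q = 6.39004 min.
C(t) = C_in + (C₀ − C_in) e^(−t/τ). Set C = 0.4388 and solve for t:
e^(−t/τ) = (C − C_in)/(C₀ − C_in) = (0.4388 − 0)/(0.8956 − 0) = 0.489951
t = −τ ln(…) = 6.39004 × 0.713450 = 4.55898 min.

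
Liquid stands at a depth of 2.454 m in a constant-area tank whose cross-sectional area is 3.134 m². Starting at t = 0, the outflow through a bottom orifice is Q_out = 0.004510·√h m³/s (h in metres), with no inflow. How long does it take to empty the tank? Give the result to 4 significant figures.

With no inflow, A dh/dt = −0.004510 √h.
Separate and integrate: 2(√h − √h₀) = −(0.004510/A) t.
Set h = 0: 2√h₀ = (0.004510/A) t_empty ⇒ t_empty = 2A√h₀/0.004510.
t_empty = 2·3.134·√2.454/0.004510 = 6.26800·1.56652/0.004510 = 2177.16 s.

2177 s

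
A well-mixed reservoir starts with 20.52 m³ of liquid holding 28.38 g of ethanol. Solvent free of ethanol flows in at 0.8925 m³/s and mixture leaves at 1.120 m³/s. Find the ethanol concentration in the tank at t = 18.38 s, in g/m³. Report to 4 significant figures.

Let m(t) be the amount of ethanol. Volume: V(t) = V₀ + (Q_in − Q_out) t = 20.52 − 0.227500 t; V(18.38) = 16.3385 m³.
No ethanol enters, so dm/dt = −Q_out · (m/V).
dm/m = −Q_out dt/(V₀ − 0.227500 t); integrating gives ln(m/m₀) = −(Q_out/(Q_in−Q_out)) ln(V/V₀).
m = m₀ (V₀/V)^(Q_out/(Q_in−Q_out)) = 28.38 × (20.52/16.3385)^(-4.92308) = 9.24285 g.
C = m/V = 9.24285/16.3385 = 0.565708 g/m³.

0.5657 g/m³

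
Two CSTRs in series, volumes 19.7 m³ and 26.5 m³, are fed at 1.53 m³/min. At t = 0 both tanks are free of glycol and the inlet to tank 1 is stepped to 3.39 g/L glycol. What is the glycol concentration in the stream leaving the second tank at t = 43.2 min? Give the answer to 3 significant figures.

Time constants: τᵢ = Vᵢ/Q for each well-mixed tank.
τ₁ = 19.7/1.53 = 12.876 min; τ₂ = 26.5/1.53 = 17.320 min.
Tank 1: C₁ = C_in(1 − e^(−t/τ₁)). Tank 2 (τ₁ ≠ τ₂): C₂ = C_in[1 − (τ₁ e^(−t/τ₁) − τ₂ e^(−t/τ₂))/(τ₁ − τ₂)].
At t = 43.2: e^(−t/τ₁) = 0.034905, e^(−t/τ₂) = 0.082563.
C₂ = 3.39·[1 − (12.876·0.034905 − 17.320·0.082563)/(-4.4444)] = 3.39·0.77937 = 2.6421 g/L.

2.64 g/L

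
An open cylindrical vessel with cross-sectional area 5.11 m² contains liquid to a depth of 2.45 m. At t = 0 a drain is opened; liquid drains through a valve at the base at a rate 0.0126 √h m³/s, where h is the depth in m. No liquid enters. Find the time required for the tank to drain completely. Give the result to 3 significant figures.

1270 s

With no inflow, A dh/dt = −0.0126 √h.
∫ h^(−1/2) dh = −(0.0126/A) ∫ dt, giving 2√h = 2√h₀ − (0.0126/A) t.
Tank is empty when √h = 0: t_empty = 2A√h₀/0.0126.
t_empty = 2·5.11·√2.45/0.0126 = 10.220·1.5652/0.0126 = 1269.6 s.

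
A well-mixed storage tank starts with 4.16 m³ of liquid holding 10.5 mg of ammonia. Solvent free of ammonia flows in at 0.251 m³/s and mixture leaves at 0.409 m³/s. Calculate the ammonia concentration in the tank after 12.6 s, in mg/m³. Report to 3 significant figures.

0.897 mg/m³

Total volume: dV/dt = Q_in − Q_out = -0.15800 m³/s, so V(t) = 4.16 − 0.15800 t and V(12.6) = 2.1692 m³.
Solute balance: dm/dt = 0 − Q_out C = −Q_out m/V(t).
dm/m = −Q_out dt/(V₀ − 0.15800 t); integrating gives ln(m/m₀) = −(Q_out/(Q_in−Q_out)) ln(V/V₀).
m = m₀ (V₀/V)^(Q_out/(Q_in−Q_out)) = 10.5 × (4.16/2.1692)^(-2.5886) = 1.9460 mg.
C = m/V = 1.9460/2.1692 = 0.89711 mg/m³.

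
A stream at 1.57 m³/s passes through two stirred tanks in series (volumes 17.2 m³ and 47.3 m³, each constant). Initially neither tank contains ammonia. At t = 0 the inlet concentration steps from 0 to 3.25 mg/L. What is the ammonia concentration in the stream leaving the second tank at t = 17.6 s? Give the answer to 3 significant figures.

Species balance on tank i: dCᵢ/dt = (Cᵢ₋₁ − Cᵢ)/τᵢ with τᵢ = Vᵢ/Q.
τ₁ = 17.2/1.57 = 10.955 s; τ₂ = 47.3/1.57 = 30.127 s.
Solving the cascade with C₁(0)=C₂(0)=0 gives C₂(t) = C_in[1 − (τ₁ e^(−t/τ₁) − τ₂ e^(−t/τ₂))/(τ₁ − τ₂)].
At t = 17.6: e^(−t/τ₁) = 0.20059, e^(−t/τ₂) = 0.55756.
C₂ = 3.25·[1 − (10.955·0.20059 − 30.127·0.55756)/(-19.172)] = 3.25·0.23846 = 0.77498 mg/L.

0.775 mg/L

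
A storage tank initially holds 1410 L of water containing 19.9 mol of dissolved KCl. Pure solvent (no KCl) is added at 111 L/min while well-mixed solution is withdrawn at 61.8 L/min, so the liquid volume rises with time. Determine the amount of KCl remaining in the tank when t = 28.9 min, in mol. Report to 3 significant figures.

Let m(t) be the amount of KCl. Volume: V(t) = V₀ + (Q_in − Q_out) t = 1410 + 49.200 t; V(28.9) = 2831.9 L.
No KCl enters, so dm/dt = −Q_out · (m/V).
dm/m = −Q_out dt/(V₀ + 49.200 t); integrating gives ln(m/m₀) = −(Q_out/(Q_in−Q_out)) ln(V/V₀).
m = m₀ (V₀/V)^(Q_out/(Q_in−Q_out)) = 19.9 × (1410/2831.9)^(1.2561) = 8.2878 mol.

8.29 mol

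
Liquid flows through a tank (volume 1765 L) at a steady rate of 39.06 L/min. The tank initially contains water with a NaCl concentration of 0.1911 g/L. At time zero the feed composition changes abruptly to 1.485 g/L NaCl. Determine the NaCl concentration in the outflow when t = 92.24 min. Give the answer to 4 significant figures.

Transient balance on the dissolved component: V dC/dt = Q(C_in − C).
Rewrite as dC/dt + C/τ = C_in/τ, τ = V/Q = 45.1869 min.
Solution: C(t) = C_in + (C₀ − C_in) e^(−t/τ).
C(92.24) = 1.485 + (0.1911 − 1.485)·e^(−92.24/45.1869) = 1.485 + (-1.29390)·0.129860 = 1.31697 g/L.

1.317 g/L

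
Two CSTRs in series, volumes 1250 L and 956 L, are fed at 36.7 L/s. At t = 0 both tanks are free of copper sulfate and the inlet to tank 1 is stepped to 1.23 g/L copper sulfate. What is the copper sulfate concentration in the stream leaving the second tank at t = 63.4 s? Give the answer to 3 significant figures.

0.768 g/L

Time constants: τᵢ = Vᵢ/Q for each well-mixed tank.
τ₁ = 1250/36.7 = 34.060 s; τ₂ = 956/36.7 = 26.049 s.
Solving the cascade with C₁(0)=C₂(0)=0 gives C₂(t) = C_in[1 − (τ₁ e^(−t/τ₁) − τ₂ e^(−t/τ₂))/(τ₁ − τ₂)].
At t = 63.4: e^(−t/τ₁) = 0.15545, e^(−t/τ₂) = 0.087697.
C₂ = 1.23·[1 − (34.060·0.15545 − 26.049·0.087697)/(8.0109)] = 1.23·0.62423 = 0.76781 g/L.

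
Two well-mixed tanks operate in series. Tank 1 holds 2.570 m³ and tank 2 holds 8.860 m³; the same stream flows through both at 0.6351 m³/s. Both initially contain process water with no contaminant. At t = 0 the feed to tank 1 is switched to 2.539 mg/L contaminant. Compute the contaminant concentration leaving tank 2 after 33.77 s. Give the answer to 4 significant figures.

Species balance on tank i: dCᵢ/dt = (Cᵢ₋₁ − Cᵢ)/τᵢ with τᵢ = Vᵢ/Q.
τ₁ = 2.570/0.6351 = 4.04661 s; τ₂ = 8.860/0.6351 = 13.9506 s.
Tank 1: C₁ = C_in(1 − e^(−t/τ₁)). Tank 2 (τ₁ ≠ τ₂): C₂ = C_in[1 − (τ₁ e^(−t/τ₁) − τ₂ e^(−t/τ₂))/(τ₁ − τ₂)].
At t = 33.77: e^(−t/τ₁) = 0.000237519, e^(−t/τ₂) = 0.0888601.
C₂ = 2.539·[1 − (4.04661·0.000237519 − 13.9506·0.0888601)/(-9.90395)] = 2.539·0.874930 = 2.22145 mg/L.

2.221 mg/L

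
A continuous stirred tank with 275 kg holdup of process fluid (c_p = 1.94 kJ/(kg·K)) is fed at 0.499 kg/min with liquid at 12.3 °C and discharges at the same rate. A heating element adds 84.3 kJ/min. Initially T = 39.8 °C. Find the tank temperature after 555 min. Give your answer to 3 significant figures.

77.6 °C

Heat balance on the well-mixed liquid: M c_p dT/dt = ṁ c_p (T_in − T) + 84.3.
τ = M/ṁ = 551.10 min; T_ss = T_in + Q̇/(ṁ c_p) = 12.3 + 84.3/(0.499·1.94) = 99.381 °C.
Integrating: T(t) = T_ss + (T₀ − T_ss) e^(−t/τ).
T(555) = 99.381 + (-59.581)·e^(−555/551.10) = 99.381 + (-59.581)·0.36529 = 77.617 °C.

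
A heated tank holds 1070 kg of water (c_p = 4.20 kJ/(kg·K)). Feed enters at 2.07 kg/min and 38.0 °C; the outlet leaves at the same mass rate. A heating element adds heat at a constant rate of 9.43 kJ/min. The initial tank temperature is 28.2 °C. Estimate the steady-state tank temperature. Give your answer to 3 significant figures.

39.1 °C

M c_p dT/dt = ṁ c_p (T_in − T) + Q̇.
At steady state dT/dt = 0 ⇒ T_ss = T_in + Q̇/(ṁ c_p) = 38.0 + 9.43/(2.07·4.20) = 39.085 °C.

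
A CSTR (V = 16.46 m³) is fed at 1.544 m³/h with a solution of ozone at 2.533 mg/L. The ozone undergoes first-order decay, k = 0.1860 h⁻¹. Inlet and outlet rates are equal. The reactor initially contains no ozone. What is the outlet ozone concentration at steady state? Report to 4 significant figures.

V dC/dt = Q(C_in − C) − k V C.
At steady state: 0 = Q C_in − (Q + kV) C_ss, so C_ss = Q C_in/(Q + kV).
C_ss = 1.544·2.533/(1.544 + 0.1860·16.46) = 3.91095/4.60556 = 0.849181 mg/L.

0.8492 mg/L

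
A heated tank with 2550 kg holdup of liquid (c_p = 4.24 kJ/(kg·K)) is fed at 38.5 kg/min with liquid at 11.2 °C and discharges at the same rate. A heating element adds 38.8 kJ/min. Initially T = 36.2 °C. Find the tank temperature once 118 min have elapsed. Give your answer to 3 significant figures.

15.6 °C

First-law balance (no shaft work): M c_p dT/dt = ṁ c_p (T_in − T) + 38.8.
Rearrange: dT/dt = (T_ss − T)/τ with τ = M/ṁ = 66.234 min and T_ss = T_in + Q̇/(ṁ c_p) = 11.438 °C.
T approaches T_ss exponentially: T(t) = T_ss + (T₀ − T_ss) e^(−t/τ).
T(118) = 11.438 + (24.762)·e^(−118/66.234) = 11.438 + (24.762)·0.16837 = 15.607 °C.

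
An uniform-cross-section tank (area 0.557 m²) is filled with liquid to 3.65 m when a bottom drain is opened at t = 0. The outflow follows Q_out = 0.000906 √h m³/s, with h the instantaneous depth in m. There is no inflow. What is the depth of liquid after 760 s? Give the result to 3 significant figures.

With no inflow, A dh/dt = −0.000906 √h.
Separate and integrate: 2(√h − √h₀) = −(0.000906/A) t.
√h = √3.65 − 0.000906·760/(2·0.557) = 1.9105 − 0.61810 = 1.2924.
h = 1.2924² = 1.6703 m.

1.67 m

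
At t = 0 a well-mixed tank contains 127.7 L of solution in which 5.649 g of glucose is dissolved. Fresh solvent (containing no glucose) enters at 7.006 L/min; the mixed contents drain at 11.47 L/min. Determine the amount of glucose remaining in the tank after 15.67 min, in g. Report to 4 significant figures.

Let m(t) be the amount of glucose. Volume: V(t) = V₀ + (Q_in − Q_out) t = 127.7 − 4.46400 t; V(15.67) = 57.7491 L.
Solute balance: dm/dt = 0 − Q_out C = −Q_out m/V(t).
dm/m = −Q_out dt/(V₀ − 4.46400 t); integrating gives ln(m/m₀) = −(Q_out/(Q_in−Q_out)) ln(V/V₀).
m = m₀ (V₀/V)^(Q_out/(Q_in−Q_out)) = 5.649 × (127.7/57.7491)^(-2.56944) = 0.735231 g.

0.7352 g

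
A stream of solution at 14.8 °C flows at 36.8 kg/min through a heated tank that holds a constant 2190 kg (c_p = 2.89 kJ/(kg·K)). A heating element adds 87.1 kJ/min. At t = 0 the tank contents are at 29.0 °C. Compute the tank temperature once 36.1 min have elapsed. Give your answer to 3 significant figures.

22.9 °C

Heat balance on the well-mixed liquid: M c_p dT/dt = ṁ c_p (T_in − T) + 87.1.
Rearrange: dT/dt = (T_ss − T)/τ with τ = M/ṁ = 59.511 min and T_ss = T_in + Q̇/(ṁ c_p) = 15.619 °C.
Solution: T(t) = T_ss + (T₀ − T_ss) e^(−t/τ).
T(36.1) = 15.619 + (13.381)·e^(−36.1/59.511) = 15.619 + (13.381)·0.54519 = 22.914 °C.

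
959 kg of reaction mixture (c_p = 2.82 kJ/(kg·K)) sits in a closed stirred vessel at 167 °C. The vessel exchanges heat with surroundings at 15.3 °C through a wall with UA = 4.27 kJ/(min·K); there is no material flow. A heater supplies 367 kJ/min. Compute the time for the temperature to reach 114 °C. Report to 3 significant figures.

Heat balance on the well-mixed liquid: M c_p dT/dt = −UA(T − T_amb) + Q̇.
τ = M c_p/UA = 633.34 min; T_ss = T_amb + Q̇/UA = 15.3 + 367/4.27 = 101.25 °C.
T(t) = T_ss + (T₀ − T_ss)e^(−t/τ); set T = 114:
t = −τ ln[(T − T_ss)/(T₀ − T_ss)] = −633.34 · ln(0.19394) = 1038.8 min.

1040 min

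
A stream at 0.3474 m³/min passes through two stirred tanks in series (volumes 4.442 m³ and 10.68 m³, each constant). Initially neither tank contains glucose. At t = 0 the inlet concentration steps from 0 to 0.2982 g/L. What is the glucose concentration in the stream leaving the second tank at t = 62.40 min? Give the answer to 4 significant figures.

0.2327 g/L

Species balance on tank i: dCᵢ/dt = (Cᵢ₋₁ − Cᵢ)/τᵢ with τᵢ = Vᵢ/Q.
τ₁ = 4.442/0.3474 = 12.7864 min; τ₂ = 10.68/0.3474 = 30.7427 min.
Tank 1: C₁ = C_in(1 − e^(−t/τ₁)). Tank 2 (τ₁ ≠ τ₂): C₂ = C_in[1 − (τ₁ e^(−t/τ₁) − τ₂ e^(−t/τ₂))/(τ₁ − τ₂)].
At t = 62.40: e^(−t/τ₁) = 0.00759565, e^(−t/τ₂) = 0.131368.
C₂ = 0.2982·[1 − (12.7864·0.00759565 − 30.7427·0.131368)/(-17.9562)] = 0.2982·0.780495 = 0.232744 g/L.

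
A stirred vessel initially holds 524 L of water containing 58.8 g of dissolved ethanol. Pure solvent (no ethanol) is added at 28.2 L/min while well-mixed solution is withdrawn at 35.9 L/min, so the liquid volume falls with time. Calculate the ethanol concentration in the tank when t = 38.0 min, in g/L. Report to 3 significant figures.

0.00562 g/L

Let m(t) be the amount of ethanol. Volume: V(t) = V₀ + (Q_in − Q_out) t = 524 − 7.7000 t; V(38.0) = 231.40 L.
No ethanol enters, so dm/dt = −Q_out · (m/V).
dm/m = −Q_out dt/(V₀ − 7.7000 t); integrating gives ln(m/m₀) = −(Q_out/(Q_in−Q_out)) ln(V/V₀).
m = m₀ (V₀/V)^(Q_out/(Q_in−Q_out)) = 58.8 × (524/231.40)^(-4.6623) = 1.3014 g.
C = m/V = 1.3014/231.40 = 0.0056238 g/L.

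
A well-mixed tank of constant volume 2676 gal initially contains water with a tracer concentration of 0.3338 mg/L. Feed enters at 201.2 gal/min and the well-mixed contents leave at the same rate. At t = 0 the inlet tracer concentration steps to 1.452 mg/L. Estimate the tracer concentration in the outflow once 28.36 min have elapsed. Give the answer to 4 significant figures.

Species balance on the tank: V dC/dt = Q(C_in − C).
Time constant τ = V/Q = 2676/201.2 = 13.3002 min.
Integrating: C(t) = C_in + (C₀ − C_in) e^(−t/τ).
C(28.36) = 1.452 + (0.3338 − 1.452)·e^(−28.36/13.3002) = 1.452 + (-1.11820)·0.118564 = 1.31942 mg/L.

1.319 mg/L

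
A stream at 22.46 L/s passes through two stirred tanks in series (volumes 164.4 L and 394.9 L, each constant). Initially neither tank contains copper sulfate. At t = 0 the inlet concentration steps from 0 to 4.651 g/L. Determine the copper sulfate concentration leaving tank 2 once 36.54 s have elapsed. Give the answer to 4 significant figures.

Time constants: τᵢ = Vᵢ/Q for each well-mixed tank.
τ₁ = 164.4/22.46 = 7.31968 s; τ₂ = 394.9/22.46 = 17.5824 s.
Solving the cascade with C₁(0)=C₂(0)=0 gives C₂(t) = C_in[1 − (τ₁ e^(−t/τ₁) − τ₂ e^(−t/τ₂))/(τ₁ − τ₂)].
At t = 36.54: e^(−t/τ₁) = 0.00679192, e^(−t/τ₂) = 0.125153.
C₂ = 4.651·[1 − (7.31968·0.00679192 − 17.5824·0.125153)/(-10.2627)] = 4.651·0.790428 = 3.67628 g/L.

3.676 g/L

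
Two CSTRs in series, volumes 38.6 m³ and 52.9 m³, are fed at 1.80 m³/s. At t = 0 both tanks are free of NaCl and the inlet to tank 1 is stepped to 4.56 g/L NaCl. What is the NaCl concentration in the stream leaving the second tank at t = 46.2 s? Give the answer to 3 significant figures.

Time constants: τᵢ = Vᵢ/Q for each well-mixed tank.
τ₁ = 38.6/1.80 = 21.444 s; τ₂ = 52.9/1.80 = 29.389 s.
Solving the cascade with C₁(0)=C₂(0)=0 gives C₂(t) = C_in[1 − (τ₁ e^(−t/τ₁) − τ₂ e^(−t/τ₂))/(τ₁ − τ₂)].
At t = 46.2: e^(−t/τ₁) = 0.11597, e^(−t/τ₂) = 0.20762.
C₂ = 4.56·[1 − (21.444·0.11597 − 29.389·0.20762)/(-7.9444)] = 4.56·0.54498 = 2.4851 g/L.

2.49 g/L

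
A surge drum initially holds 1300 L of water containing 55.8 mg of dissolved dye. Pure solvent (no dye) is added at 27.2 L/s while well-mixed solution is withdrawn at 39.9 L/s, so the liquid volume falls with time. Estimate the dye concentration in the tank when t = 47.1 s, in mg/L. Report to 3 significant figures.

Let m(t) be the amount of dye. Volume: V(t) = V₀ + (Q_in − Q_out) t = 1300 − 12.700 t; V(47.1) = 701.83 L.
Species balance (pure solvent in): dm/dt = −Q_out · m/V(t).
dm/m = −Q_out dt/(V₀ − 12.700 t); integrating gives ln(m/m₀) = −(Q_out/(Q_in−Q_out)) ln(V/V₀).
m = m₀ (V₀/V)^(Q_out/(Q_in−Q_out)) = 55.8 × (1300/701.83)^(-3.1417) = 8.0456 mg.
C = m/V = 8.0456/701.83 = 0.011464 mg/L.

0.0115 mg/L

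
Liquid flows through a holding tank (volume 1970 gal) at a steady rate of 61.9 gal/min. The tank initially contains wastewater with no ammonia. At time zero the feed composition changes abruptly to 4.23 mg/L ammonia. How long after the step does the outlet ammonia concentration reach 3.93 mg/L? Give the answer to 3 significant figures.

84.2 min

Transient balance on the dissolved component: V dC/dt = Q(C_in − C), so τ = V/Q = 31.826 min.
C(t) = C_in + (C₀ − C_in) e^(−t/τ). Set C = 3.93 and solve for t:
e^(−t/τ) = (C − C_in)/(C₀ − C_in) = (3.93 − 4.23)/(0 − 4.23) = 0.070922
t = −τ ln(…) = 31.826 × 2.6462 = 84.216 min.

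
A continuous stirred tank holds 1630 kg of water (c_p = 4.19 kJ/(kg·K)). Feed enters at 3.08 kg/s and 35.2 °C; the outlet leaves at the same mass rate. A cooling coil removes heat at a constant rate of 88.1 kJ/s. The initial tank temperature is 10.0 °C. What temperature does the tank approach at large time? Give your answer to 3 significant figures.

M c_p dT/dt = ṁ c_p (T_in − T) − Q̇.
At steady state dT/dt = 0 ⇒ T_ss = T_in − Q̇/(ṁ c_p) = 35.2 − 88.1/(3.08·4.19) = 28.373 °C.

28.4 °C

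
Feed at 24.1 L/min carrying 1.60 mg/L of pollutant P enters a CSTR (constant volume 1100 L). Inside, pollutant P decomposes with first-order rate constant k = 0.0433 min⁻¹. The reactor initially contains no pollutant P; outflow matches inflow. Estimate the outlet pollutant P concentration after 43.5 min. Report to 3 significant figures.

Accumulation = in − out − consumed: V dC/dt = Q C_in − Q C − k V C.
dC/dt = (Q/V) C_in − (Q/V + k) C; effective rate a = Q/V + k = 0.021909 + 0.0433 = 0.065209 min⁻¹.
C_ss = Q C_in/(Q + kV) = 0.53757 mg/L; C(t) = C_ss + (C₀ − C_ss) e^(−a t).
C(43.5) = 0.53757 + (-0.53757)·e^(−0.065209·43.5) = 0.53757 + (-0.53757)·0.058625 = 0.50606 mg/L.

0.506 mg/L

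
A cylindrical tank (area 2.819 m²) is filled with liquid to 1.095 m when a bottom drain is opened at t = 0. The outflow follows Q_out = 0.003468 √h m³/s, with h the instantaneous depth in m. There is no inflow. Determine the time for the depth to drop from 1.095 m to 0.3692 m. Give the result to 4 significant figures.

Accumulation of liquid (constant cross-section A): A dh/dt = −0.003468 √h.
Separate and integrate: 2(√h − √h₀) = −(0.003468/A) t.
t = 2A(√h₀ − √h)/0.003468 = 2·2.819·(√1.095 − √0.3692)/0.003468
  = 5.63800 × (1.04642 − 0.607618) / 0.003468 = 713.373 s.

713.4 s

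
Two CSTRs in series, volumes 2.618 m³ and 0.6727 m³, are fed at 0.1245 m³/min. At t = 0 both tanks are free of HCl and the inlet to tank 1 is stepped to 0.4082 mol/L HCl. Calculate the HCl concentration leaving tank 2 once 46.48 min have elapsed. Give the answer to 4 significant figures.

Each tank obeys Vᵢ dCᵢ/dt = Q(Cᵢ₋₁ − Cᵢ), so τᵢ = Vᵢ/Q.
τ₁ = 2.618/0.1245 = 21.0281 min; τ₂ = 0.6727/0.1245 = 5.40321 min.
Solving the cascade with C₁(0)=C₂(0)=0 gives C₂(t) = C_in[1 − (τ₁ e^(−t/τ₁) − τ₂ e^(−t/τ₂))/(τ₁ − τ₂)].
At t = 46.48: e^(−t/τ₁) = 0.109660, e^(−t/τ₂) = 0.000183685.
C₂ = 0.4082·[1 − (21.0281·0.109660 − 5.40321·0.000183685)/(15.6249)] = 0.4082·0.852483 = 0.347983 mol/L.

0.3480 mol/L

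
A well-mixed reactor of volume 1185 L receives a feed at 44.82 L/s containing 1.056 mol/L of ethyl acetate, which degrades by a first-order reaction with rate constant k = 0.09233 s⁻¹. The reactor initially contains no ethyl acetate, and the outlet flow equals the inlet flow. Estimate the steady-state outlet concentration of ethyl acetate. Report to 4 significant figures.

Accumulation = in − out − consumed: V dC/dt = Q C_in − Q C − k V C.
Steady state (dC/dt = 0): C_ss = Q C_in/(Q + kV) = C_in/(1 + kV/Q).
C_ss = 44.82·1.056/(44.82 + 0.09233·1185) = 47.3299/154.231 = 0.306877 mol/L.

0.3069 mol/L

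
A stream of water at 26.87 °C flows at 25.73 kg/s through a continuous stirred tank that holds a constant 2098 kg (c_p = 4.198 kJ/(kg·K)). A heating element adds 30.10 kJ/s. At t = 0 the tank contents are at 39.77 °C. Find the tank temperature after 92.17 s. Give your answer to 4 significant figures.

First-law balance (no shaft work): M c_p dT/dt = ṁ c_p (T_in − T) + 30.10.
Rearrange: dT/dt = (T_ss − T)/τ with τ = M/ṁ = 81.5391 s and T_ss = T_in + Q̇/(ṁ c_p) = 27.1487 °C.
This is linear first-order; T(t) = T_ss + (T₀ − T_ss) e^(−t/τ).
T(92.17) = 27.1487 + (12.6213)·e^(−92.17/81.5391) = 27.1487 + (12.6213)·0.322911 = 31.2242 °C.

31.22 °C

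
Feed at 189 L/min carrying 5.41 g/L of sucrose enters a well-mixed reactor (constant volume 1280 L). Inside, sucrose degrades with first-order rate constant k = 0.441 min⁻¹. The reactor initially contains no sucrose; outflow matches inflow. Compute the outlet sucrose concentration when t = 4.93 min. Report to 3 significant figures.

V dC/dt = Q(C_in − C) − k V C.
dC/dt = (Q/V) C_in − (Q/V + k) C; effective rate a = Q/V + k = 0.14766 + 0.441 = 0.58866 min⁻¹.
C_ss = Q C_in/(Q + kV) = 1.3570 g/L; C(t) = C_ss + (C₀ − C_ss) e^(−a t).
C(4.93) = 1.3570 + (-1.3570)·e^(−0.58866·4.93) = 1.3570 + (-1.3570)·0.054909 = 1.2825 g/L.

1.28 g/L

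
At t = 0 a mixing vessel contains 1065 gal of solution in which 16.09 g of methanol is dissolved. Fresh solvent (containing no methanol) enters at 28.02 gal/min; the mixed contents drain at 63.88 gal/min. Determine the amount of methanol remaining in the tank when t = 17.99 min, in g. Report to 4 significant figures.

Total volume: dV/dt = Q_in − Q_out = -35.8600 gal/min, so V(t) = 1065 − 35.8600 t and V(17.99) = 419.879 gal.
No methanol enters, so dm/dt = −Q_out · (m/V).
dm/m = −Q_out dt/(V₀ − 35.8600 t); integrating gives ln(m/m₀) = −(Q_out/(Q_in−Q_out)) ln(V/V₀).
m = m₀ (V₀/V)^(Q_out/(Q_in−Q_out)) = 16.09 × (1065/419.879)^(-1.78137) = 3.06535 g.

3.065 g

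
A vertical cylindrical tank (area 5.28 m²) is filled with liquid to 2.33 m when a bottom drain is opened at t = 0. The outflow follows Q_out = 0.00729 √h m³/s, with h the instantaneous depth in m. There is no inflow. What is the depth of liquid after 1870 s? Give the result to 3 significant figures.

0.0555 m

Mass balance (ρ constant): A dh/dt = −0.00729 √h.
∫ h^(−1/2) dh = −(0.00729/A) ∫ dt, giving 2√h = 2√h₀ − (0.00729/A) t.
√h = √2.33 − 0.00729·1870/(2·5.28) = 1.5264 − 1.2909 = 0.23550.
h = 0.23550² = 0.055458 m.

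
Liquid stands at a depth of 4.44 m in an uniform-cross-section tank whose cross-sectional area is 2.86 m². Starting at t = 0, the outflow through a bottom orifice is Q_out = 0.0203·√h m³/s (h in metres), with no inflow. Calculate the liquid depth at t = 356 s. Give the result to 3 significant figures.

0.712 m

With no inflow, A dh/dt = −0.0203 √h.
Separate and integrate: 2(√h − √h₀) = −(0.0203/A) t.
√h = √4.44 − 0.0203·356/(2·2.86) = 2.1071 − 1.2634 = 0.84370.
h = 0.84370² = 0.71184 m.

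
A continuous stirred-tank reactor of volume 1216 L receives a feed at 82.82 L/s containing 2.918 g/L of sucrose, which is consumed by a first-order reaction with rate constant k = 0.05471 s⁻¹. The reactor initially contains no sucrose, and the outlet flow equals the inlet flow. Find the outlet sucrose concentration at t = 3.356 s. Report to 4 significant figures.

0.5466 g/L

Accumulation = in − out − consumed: V dC/dt = Q C_in − Q C − k V C.
dC/dt = (Q/V) C_in − (Q/V + k) C; effective rate a = Q/V + k = 0.0681086 + 0.05471 = 0.122819 s⁻¹.
C_ss = Q C_in/(Q + kV) = 1.61817 g/L; C(t) = C_ss + (C₀ − C_ss) e^(−a t).
C(3.356) = 1.61817 + (-1.61817)·e^(−0.122819·3.356) = 1.61817 + (-1.61817)·0.662206 = 0.546607 g/L.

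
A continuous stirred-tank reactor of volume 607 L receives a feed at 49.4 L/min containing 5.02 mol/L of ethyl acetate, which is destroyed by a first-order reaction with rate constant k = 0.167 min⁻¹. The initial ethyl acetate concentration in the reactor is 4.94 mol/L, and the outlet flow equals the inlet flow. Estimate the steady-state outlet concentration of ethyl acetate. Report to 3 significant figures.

Accumulation = in − out − consumed: V dC/dt = Q C_in − Q C − k V C.
At steady state: 0 = Q C_in − (Q + kV) C_ss, so C_ss = Q C_in/(Q + kV).
C_ss = 49.4·5.02/(49.4 + 0.167·607) = 247.99/150.77 = 1.6448 mol/L.

1.64 mol/L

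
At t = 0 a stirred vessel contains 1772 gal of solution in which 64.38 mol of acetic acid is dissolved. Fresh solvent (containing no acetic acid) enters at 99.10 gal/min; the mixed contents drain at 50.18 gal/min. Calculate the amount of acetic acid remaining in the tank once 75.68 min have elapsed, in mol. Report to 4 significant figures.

Let m(t) be the amount of acetic acid. Volume: V(t) = V₀ + (Q_in − Q_out) t = 1772 + 48.9200 t; V(75.68) = 5474.27 gal.
No acetic acid enters, so dm/dt = −Q_out · (m/V).
Separate: dm/m = −Q_out dt/V(t) ⇒ ln(m/m₀) = −(Q_out/(Q_in−Q_out)) ln(V/V₀).
m = m₀ (V₀/V)^(Q_out/(Q_in−Q_out)) = 64.38 × (1772/5474.27)^(1.02576) = 20.2429 mol.

20.24 mol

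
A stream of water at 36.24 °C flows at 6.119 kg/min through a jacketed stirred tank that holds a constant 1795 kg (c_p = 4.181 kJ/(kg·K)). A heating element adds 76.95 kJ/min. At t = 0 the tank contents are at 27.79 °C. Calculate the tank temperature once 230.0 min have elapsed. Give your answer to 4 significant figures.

M c_p dT/dt = ṁ c_p (T_in − T) + Q̇.
Rearrange: dT/dt = (T_ss − T)/τ with τ = M/ṁ = 293.349 min and T_ss = T_in + Q̇/(ṁ c_p) = 39.2478 °C.
Solution: T(t) = T_ss + (T₀ − T_ss) e^(−t/τ).
T(230.0) = 39.2478 + (-11.4578)·e^(−230.0/293.349) = 39.2478 + (-11.4578)·0.456553 = 34.0167 °C.

34.02 °C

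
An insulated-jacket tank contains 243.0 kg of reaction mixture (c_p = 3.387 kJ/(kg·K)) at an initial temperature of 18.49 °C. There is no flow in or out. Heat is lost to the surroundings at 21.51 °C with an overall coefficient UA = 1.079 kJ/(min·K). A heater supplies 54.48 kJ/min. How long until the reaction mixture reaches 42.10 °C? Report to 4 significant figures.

Lumped-capacitance energy balance: M c_p dT/dt = UA(T_amb − T) + Q̇.
τ = M c_p/UA = 762.781 min; T_ss = T_amb + Q̇/UA = 21.51 + 54.48/1.079 = 72.0012 °C.
T(t) = T_ss + (T₀ − T_ss)e^(−t/τ); set T = 42.10:
t = −τ ln[(T − T_ss)/(T₀ − T_ss)] = −762.781 · ln(0.558784) = 443.933 min.

443.9 min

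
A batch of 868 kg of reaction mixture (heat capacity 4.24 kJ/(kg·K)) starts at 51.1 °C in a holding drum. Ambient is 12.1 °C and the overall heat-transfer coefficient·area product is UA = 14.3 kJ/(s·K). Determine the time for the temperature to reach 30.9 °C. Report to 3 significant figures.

188 s

Heat balance on the well-mixed liquid: M c_p dT/dt = −UA(T − T_amb).
τ = M c_p/UA = 257.37 s; T_ss = T_amb = 12.100 °C.
T(t) = T_ss + (T₀ − T_ss)e^(−t/τ); set T = 30.9:
t = −τ ln[(T − T_ss)/(T₀ − T_ss)] = −257.37 · ln(0.48205) = 187.80 s.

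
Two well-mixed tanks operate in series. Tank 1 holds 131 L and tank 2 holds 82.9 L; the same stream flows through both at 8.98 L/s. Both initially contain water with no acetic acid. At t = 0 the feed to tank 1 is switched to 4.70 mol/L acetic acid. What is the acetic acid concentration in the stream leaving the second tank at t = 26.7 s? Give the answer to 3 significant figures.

Time constants: τᵢ = Vᵢ/Q for each well-mixed tank.
τ₁ = 131/8.98 = 14.588 s; τ₂ = 82.9/8.98 = 9.2316 s.
Tank 1: C₁ = C_in(1 − e^(−t/τ₁)). Tank 2 (τ₁ ≠ τ₂): C₂ = C_in[1 − (τ₁ e^(−t/τ₁) − τ₂ e^(−t/τ₂))/(τ₁ − τ₂)].
At t = 26.7: e^(−t/τ₁) = 0.16037, e^(−t/τ₂) = 0.055452.
C₂ = 4.70·[1 − (14.588·0.16037 − 9.2316·0.055452)/(5.3563)] = 4.70·0.65881 = 3.0964 mol/L.

3.10 mol/L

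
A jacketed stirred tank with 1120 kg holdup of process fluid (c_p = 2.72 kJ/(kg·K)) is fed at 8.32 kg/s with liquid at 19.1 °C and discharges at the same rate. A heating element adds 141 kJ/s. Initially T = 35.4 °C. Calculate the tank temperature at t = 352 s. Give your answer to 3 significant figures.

26.1 °C

Unsteady energy balance on the tank contents: M c_p dT/dt = ṁ c_p (T_in − T) + 141.
τ = M/ṁ = 134.62 s; T_ss = T_in + Q̇/(ṁ c_p) = 19.1 + 141/(8.32·2.72) = 25.331 °C.
Integrating: T(t) = T_ss + (T₀ − T_ss) e^(−t/τ).
T(352) = 25.331 + (10.069)·e^(−352/134.62) = 25.331 + (10.069)·0.073178 = 26.067 °C.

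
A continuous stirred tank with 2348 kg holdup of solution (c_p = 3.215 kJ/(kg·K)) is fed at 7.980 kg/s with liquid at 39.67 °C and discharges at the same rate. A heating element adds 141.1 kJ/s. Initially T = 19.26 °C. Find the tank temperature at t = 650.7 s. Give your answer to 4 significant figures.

M c_p dT/dt = ṁ c_p (T_in − T) + Q̇.
τ = M/ṁ = 294.236 s; T_ss = T_in + Q̇/(ṁ c_p) = 39.67 + 141.1/(7.980·3.215) = 45.1698 °C.
Integrating: T(t) = T_ss + (T₀ − T_ss) e^(−t/τ).
T(650.7) = 45.1698 + (-25.9098)·e^(−650.7/294.236) = 45.1698 + (-25.9098)·0.109537 = 42.3317 °C.

42.33 °C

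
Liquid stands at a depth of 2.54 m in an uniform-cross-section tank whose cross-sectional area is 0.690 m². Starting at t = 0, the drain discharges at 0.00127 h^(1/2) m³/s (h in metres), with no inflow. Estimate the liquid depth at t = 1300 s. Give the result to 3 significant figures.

A dh/dt = −Q_out = −0.00127 √h.
∫ h^(−1/2) dh = −(0.00127/A) ∫ dt, giving 2√h = 2√h₀ − (0.00127/A) t.
√h = √2.54 − 0.00127·1300/(2·0.690) = 1.5937 − 1.1964 = 0.39736.
h = 0.39736² = 0.15790 m.

0.158 m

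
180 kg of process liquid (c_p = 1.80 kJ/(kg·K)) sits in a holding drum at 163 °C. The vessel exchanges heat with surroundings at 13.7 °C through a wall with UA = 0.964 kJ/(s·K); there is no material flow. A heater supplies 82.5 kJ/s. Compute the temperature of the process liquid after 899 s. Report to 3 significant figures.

104 °C

M c_p dT/dt = −UA(T − T_amb) + Q̇.
dT/dt = (T_ss − T)/τ with T_ss = T_amb + Q̇/UA = 13.7 + 82.5/0.964 = 99.281 °C, τ = M c_p/UA = 180·1.80/0.964 = 336.10 s.
This is linear first-order; T(t) = T_ss + (T₀ − T_ss) e^(−t/τ).
T(899) = 99.281 + (63.719)·0.068920 = 103.67 °C.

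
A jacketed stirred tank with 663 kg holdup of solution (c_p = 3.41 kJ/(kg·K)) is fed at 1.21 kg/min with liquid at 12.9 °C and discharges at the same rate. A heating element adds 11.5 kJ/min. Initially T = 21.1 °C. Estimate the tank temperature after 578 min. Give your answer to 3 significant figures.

17.6 °C

M c_p dT/dt = ṁ c_p (T_in − T) + Q̇.
τ = M/ṁ = 547.93 min; T_ss = T_in + Q̇/(ṁ c_p) = 12.9 + 11.5/(1.21·3.41) = 15.687 °C.
This is linear first-order; T(t) = T_ss + (T₀ − T_ss) e^(−t/τ).
T(578) = 15.687 + (5.4129)·e^(−578/547.93) = 15.687 + (5.4129)·0.34824 = 17.572 °C.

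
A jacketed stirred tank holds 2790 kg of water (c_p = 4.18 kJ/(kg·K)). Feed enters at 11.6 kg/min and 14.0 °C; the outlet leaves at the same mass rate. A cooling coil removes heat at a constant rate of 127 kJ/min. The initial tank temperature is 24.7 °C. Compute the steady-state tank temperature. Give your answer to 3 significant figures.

First-law balance (no shaft work): M c_p dT/dt = ṁ c_p (T_in − T) − 127.
At steady state dT/dt = 0 ⇒ T_ss = T_in − Q̇/(ṁ c_p) = 14.0 − 127/(11.6·4.18) = 11.381 °C.

11.4 °C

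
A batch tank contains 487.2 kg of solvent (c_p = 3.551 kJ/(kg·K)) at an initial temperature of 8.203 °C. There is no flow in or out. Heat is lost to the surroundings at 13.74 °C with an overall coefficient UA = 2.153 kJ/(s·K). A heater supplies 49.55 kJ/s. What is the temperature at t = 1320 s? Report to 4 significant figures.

M c_p dT/dt = −UA(T − T_amb) + Q̇.
dT/dt = (T_ss − T)/τ with T_ss = T_amb + Q̇/UA = 13.74 + 49.55/2.153 = 36.7544 °C, τ = M c_p/UA = 487.2·3.551/2.153 = 803.552 s.
This is linear first-order; T(t) = T_ss + (T₀ − T_ss) e^(−t/τ).
T(1320) = 36.7544 + (-28.5514)·0.193456 = 31.2310 °C.

31.23 °C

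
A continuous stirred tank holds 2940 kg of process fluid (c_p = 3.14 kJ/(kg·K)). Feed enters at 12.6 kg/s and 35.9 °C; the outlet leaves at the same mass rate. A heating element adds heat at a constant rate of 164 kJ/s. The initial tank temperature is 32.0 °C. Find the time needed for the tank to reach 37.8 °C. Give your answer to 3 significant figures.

298 s

Unsteady energy balance on the tank contents: M c_p dT/dt = ṁ c_p (T_in − T) + 164.
τ = M/ṁ = 233.33 s; T_ss = T_in + Q̇/(ṁ c_p) = 40.045 °C.
T(t) = T_ss + (T₀ − T_ss) e^(−t/τ). Set T = 37.8:
e^(−t/τ) = (37.8 − 40.045)/(32.0 − 40.045) = 0.27907
t = −233.33 · ln(0.27907) = 297.80 s.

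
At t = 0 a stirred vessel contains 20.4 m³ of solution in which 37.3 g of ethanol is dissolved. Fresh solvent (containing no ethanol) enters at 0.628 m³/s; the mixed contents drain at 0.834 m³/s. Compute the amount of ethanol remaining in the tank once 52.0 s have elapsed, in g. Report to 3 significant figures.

1.83 g

Total volume: dV/dt = Q_in − Q_out = -0.20600 m³/s, so V(t) = 20.4 − 0.20600 t and V(52.0) = 9.6880 m³.
Species balance (pure solvent in): dm/dt = −Q_out · m/V(t).
dm/m = −Q_out dt/(V₀ − 0.20600 t); integrating gives ln(m/m₀) = −(Q_out/(Q_in−Q_out)) ln(V/V₀).
m = m₀ (V₀/V)^(Q_out/(Q_in−Q_out)) = 37.3 × (20.4/9.6880)^(-4.0485) = 1.8299 g.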